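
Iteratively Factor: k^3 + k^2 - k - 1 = (k + 1)*(k^2 - 1) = (k + 1)^2*(k - 1)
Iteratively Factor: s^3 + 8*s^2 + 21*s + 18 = (s + 3)*(s^2 + 5*s + 6) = (s + 3)^2*(s + 2)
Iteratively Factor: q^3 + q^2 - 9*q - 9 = (q - 3)*(q^2 + 4*q + 3) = (q - 3)*(q + 1)*(q + 3)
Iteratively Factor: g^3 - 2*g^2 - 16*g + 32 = (g + 4)*(g^2 - 6*g + 8) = (g - 2)*(g + 4)*(g - 4)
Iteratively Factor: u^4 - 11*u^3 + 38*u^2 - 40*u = (u - 2)*(u^3 - 9*u^2 + 20*u) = (u - 4)*(u - 2)*(u^2 - 5*u) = (u - 5)*(u - 4)*(u - 2)*(u)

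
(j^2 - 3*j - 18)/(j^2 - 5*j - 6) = (j + 3)/(j + 1)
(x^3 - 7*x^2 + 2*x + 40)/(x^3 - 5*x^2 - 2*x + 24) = (x - 5)/(x - 3)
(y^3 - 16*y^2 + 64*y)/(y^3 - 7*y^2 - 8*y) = (y - 8)/(y + 1)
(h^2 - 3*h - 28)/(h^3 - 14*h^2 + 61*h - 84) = (h + 4)/(h^2 - 7*h + 12)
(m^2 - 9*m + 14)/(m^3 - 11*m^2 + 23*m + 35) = (m - 2)/(m^2 - 4*m - 5)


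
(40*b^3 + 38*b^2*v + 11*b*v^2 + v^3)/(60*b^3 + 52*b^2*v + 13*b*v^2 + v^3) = (4*b + v)/(6*b + v)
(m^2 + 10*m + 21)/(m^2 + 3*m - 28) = (m + 3)/(m - 4)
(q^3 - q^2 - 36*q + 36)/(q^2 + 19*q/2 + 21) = 2*(q^2 - 7*q + 6)/(2*q + 7)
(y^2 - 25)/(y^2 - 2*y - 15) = (y + 5)/(y + 3)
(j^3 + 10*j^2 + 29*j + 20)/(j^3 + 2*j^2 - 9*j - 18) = (j^3 + 10*j^2 + 29*j + 20)/(j^3 + 2*j^2 - 9*j - 18)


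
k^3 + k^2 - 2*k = k*(k - 1)*(k + 2)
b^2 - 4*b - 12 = (b - 6)*(b + 2)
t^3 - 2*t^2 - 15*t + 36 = (t - 3)^2*(t + 4)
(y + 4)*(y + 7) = y^2 + 11*y + 28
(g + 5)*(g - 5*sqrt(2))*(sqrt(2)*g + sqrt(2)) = sqrt(2)*g^3 - 10*g^2 + 6*sqrt(2)*g^2 - 60*g + 5*sqrt(2)*g - 50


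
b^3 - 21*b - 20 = (b - 5)*(b + 1)*(b + 4)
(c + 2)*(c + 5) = c^2 + 7*c + 10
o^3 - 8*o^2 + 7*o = o*(o - 7)*(o - 1)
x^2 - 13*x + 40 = (x - 8)*(x - 5)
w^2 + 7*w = w*(w + 7)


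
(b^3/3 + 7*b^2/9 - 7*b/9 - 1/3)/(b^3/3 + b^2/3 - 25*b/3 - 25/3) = (b^3 + 7*b^2/3 - 7*b/3 - 1)/(b^3 + b^2 - 25*b - 25)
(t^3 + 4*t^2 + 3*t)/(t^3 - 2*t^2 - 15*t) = (t + 1)/(t - 5)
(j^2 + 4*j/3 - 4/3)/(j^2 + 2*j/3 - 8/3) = (3*j - 2)/(3*j - 4)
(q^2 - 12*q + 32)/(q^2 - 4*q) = (q - 8)/q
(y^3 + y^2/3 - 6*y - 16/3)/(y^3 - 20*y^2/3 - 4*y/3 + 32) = (y + 1)/(y - 6)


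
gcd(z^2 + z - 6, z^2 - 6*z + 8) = z - 2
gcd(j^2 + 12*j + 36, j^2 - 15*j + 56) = 1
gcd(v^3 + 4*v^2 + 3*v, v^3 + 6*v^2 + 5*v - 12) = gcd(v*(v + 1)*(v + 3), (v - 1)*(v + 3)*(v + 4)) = v + 3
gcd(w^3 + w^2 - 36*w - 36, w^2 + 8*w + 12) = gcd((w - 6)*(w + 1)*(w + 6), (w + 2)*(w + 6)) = w + 6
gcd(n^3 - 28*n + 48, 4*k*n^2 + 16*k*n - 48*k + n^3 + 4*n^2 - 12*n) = n^2 + 4*n - 12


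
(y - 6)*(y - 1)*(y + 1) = y^3 - 6*y^2 - y + 6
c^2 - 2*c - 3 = (c - 3)*(c + 1)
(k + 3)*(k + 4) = k^2 + 7*k + 12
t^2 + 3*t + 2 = (t + 1)*(t + 2)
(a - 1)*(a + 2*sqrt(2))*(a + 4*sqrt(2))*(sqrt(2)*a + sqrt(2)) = sqrt(2)*a^4 + 12*a^3 + 15*sqrt(2)*a^2 - 12*a - 16*sqrt(2)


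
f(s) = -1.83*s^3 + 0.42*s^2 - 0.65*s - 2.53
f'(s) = -5.49*s^2 + 0.84*s - 0.65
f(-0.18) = -2.39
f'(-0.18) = -0.98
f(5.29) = -265.12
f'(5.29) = -149.84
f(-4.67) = 196.05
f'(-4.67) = -124.30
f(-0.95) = 0.04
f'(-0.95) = -6.40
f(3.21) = -60.82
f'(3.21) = -54.52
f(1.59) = -9.86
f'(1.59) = -13.19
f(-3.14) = 60.31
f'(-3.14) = -57.42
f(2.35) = -25.49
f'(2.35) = -28.99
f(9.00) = -1308.43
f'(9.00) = -437.78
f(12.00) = -3112.09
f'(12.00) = -781.13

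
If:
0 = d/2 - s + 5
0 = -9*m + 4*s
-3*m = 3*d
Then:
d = -20/11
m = 20/11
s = 45/11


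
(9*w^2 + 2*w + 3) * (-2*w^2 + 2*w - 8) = -18*w^4 + 14*w^3 - 74*w^2 - 10*w - 24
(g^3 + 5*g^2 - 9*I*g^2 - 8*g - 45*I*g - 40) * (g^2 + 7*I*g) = g^5 + 5*g^4 - 2*I*g^4 + 55*g^3 - 10*I*g^3 + 275*g^2 - 56*I*g^2 - 280*I*g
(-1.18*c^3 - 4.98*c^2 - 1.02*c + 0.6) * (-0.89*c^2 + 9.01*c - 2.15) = 1.0502*c^5 - 6.1996*c^4 - 41.425*c^3 + 0.9828*c^2 + 7.599*c - 1.29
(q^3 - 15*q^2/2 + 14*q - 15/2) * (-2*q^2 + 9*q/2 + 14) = -2*q^5 + 39*q^4/2 - 191*q^3/4 - 27*q^2 + 649*q/4 - 105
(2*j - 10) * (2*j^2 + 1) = 4*j^3 - 20*j^2 + 2*j - 10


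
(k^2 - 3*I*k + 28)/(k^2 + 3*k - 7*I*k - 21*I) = (k + 4*I)/(k + 3)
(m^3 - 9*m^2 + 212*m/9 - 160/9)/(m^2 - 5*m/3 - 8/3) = (3*m^2 - 19*m + 20)/(3*(m + 1))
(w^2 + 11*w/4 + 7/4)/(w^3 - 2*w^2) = (4*w^2 + 11*w + 7)/(4*w^2*(w - 2))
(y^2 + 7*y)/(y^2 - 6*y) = (y + 7)/(y - 6)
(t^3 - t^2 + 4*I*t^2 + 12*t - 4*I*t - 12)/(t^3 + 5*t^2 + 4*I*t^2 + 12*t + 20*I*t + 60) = (t - 1)/(t + 5)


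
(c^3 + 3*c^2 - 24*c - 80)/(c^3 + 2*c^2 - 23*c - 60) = (c + 4)/(c + 3)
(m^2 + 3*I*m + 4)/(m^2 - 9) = (m^2 + 3*I*m + 4)/(m^2 - 9)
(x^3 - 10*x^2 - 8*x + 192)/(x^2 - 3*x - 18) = (x^2 - 4*x - 32)/(x + 3)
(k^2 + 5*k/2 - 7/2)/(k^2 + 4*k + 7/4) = 2*(k - 1)/(2*k + 1)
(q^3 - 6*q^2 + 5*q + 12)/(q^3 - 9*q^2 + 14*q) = (q^3 - 6*q^2 + 5*q + 12)/(q*(q^2 - 9*q + 14))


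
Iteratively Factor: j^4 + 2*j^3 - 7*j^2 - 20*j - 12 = (j + 2)*(j^3 - 7*j - 6) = (j + 2)^2*(j^2 - 2*j - 3) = (j - 3)*(j + 2)^2*(j + 1)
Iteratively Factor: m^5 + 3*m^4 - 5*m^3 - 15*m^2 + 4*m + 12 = (m + 1)*(m^4 + 2*m^3 - 7*m^2 - 8*m + 12) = (m - 2)*(m + 1)*(m^3 + 4*m^2 + m - 6) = (m - 2)*(m - 1)*(m + 1)*(m^2 + 5*m + 6) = (m - 2)*(m - 1)*(m + 1)*(m + 3)*(m + 2)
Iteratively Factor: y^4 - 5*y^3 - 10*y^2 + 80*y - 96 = (y - 4)*(y^3 - y^2 - 14*y + 24) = (y - 4)*(y - 3)*(y^2 + 2*y - 8) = (y - 4)*(y - 3)*(y + 4)*(y - 2)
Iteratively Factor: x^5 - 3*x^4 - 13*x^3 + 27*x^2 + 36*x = (x - 4)*(x^4 + x^3 - 9*x^2 - 9*x) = (x - 4)*(x - 3)*(x^3 + 4*x^2 + 3*x) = x*(x - 4)*(x - 3)*(x^2 + 4*x + 3) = x*(x - 4)*(x - 3)*(x + 3)*(x + 1)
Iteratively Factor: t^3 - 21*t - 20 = (t + 4)*(t^2 - 4*t - 5) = (t - 5)*(t + 4)*(t + 1)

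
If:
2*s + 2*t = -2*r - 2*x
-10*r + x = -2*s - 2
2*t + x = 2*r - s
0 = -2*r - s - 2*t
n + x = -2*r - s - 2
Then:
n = -20/11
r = 1/11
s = -8/11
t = 3/11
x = 4/11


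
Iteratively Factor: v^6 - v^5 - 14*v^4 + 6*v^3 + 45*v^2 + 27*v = (v - 3)*(v^5 + 2*v^4 - 8*v^3 - 18*v^2 - 9*v) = (v - 3)*(v + 3)*(v^4 - v^3 - 5*v^2 - 3*v) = (v - 3)^2*(v + 3)*(v^3 + 2*v^2 + v) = (v - 3)^2*(v + 1)*(v + 3)*(v^2 + v) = v*(v - 3)^2*(v + 1)*(v + 3)*(v + 1)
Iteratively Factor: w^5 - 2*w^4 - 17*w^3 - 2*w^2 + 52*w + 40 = (w - 2)*(w^4 - 17*w^2 - 36*w - 20) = (w - 2)*(w + 2)*(w^3 - 2*w^2 - 13*w - 10) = (w - 2)*(w + 2)^2*(w^2 - 4*w - 5) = (w - 2)*(w + 1)*(w + 2)^2*(w - 5)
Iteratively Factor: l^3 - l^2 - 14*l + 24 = (l + 4)*(l^2 - 5*l + 6) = (l - 3)*(l + 4)*(l - 2)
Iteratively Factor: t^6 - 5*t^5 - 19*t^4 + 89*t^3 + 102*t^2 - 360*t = (t + 3)*(t^5 - 8*t^4 + 5*t^3 + 74*t^2 - 120*t) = t*(t + 3)*(t^4 - 8*t^3 + 5*t^2 + 74*t - 120) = t*(t - 4)*(t + 3)*(t^3 - 4*t^2 - 11*t + 30) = t*(t - 4)*(t - 2)*(t + 3)*(t^2 - 2*t - 15) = t*(t - 4)*(t - 2)*(t + 3)^2*(t - 5)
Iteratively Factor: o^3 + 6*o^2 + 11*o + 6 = (o + 3)*(o^2 + 3*o + 2) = (o + 1)*(o + 3)*(o + 2)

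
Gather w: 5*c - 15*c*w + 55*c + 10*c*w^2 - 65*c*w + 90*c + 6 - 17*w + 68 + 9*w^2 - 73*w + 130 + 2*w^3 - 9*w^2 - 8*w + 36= 10*c*w^2 + 150*c + 2*w^3 + w*(-80*c - 98) + 240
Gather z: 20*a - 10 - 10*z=20*a - 10*z - 10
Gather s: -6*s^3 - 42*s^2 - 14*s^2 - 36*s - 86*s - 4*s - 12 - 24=-6*s^3 - 56*s^2 - 126*s - 36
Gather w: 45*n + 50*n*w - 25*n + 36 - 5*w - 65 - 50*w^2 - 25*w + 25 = 20*n - 50*w^2 + w*(50*n - 30) - 4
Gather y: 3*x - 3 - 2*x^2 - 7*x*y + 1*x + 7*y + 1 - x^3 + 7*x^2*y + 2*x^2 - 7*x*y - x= -x^3 + 3*x + y*(7*x^2 - 14*x + 7) - 2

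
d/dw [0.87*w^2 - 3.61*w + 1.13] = 1.74*w - 3.61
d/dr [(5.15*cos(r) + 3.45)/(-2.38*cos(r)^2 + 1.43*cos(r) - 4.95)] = (-12.257*cos(r)^2 - 16.422*cos(r) + 30.426)*sin(r)/(5.6644*cos(r)^4 - 6.8068*cos(r)^3 + 25.6069*cos(r)^2 - 14.157*cos(r) + 24.5025)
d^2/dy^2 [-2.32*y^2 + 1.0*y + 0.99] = -4.64000000000000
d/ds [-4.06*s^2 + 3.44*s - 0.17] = 3.44 - 8.12*s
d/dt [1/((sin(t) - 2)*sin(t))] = 2*(1 - sin(t))*cos(t)/((sin(t) - 2)^2*sin(t)^2)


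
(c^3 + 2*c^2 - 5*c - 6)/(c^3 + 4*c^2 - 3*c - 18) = (c + 1)/(c + 3)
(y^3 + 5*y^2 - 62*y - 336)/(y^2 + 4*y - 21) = (y^2 - 2*y - 48)/(y - 3)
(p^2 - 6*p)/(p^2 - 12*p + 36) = p/(p - 6)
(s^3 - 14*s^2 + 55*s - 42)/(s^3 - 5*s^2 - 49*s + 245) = (s^2 - 7*s + 6)/(s^2 + 2*s - 35)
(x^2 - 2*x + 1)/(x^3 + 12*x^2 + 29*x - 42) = (x - 1)/(x^2 + 13*x + 42)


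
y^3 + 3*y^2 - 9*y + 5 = (y - 1)^2*(y + 5)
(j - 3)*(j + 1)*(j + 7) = j^3 + 5*j^2 - 17*j - 21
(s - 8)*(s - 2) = s^2 - 10*s + 16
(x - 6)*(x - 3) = x^2 - 9*x + 18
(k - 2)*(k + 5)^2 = k^3 + 8*k^2 + 5*k - 50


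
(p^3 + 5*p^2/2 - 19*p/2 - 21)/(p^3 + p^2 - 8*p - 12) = (p + 7/2)/(p + 2)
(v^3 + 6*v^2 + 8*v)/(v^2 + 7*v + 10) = v*(v + 4)/(v + 5)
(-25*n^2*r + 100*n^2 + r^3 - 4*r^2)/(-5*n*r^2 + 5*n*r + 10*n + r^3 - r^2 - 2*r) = (5*n*r - 20*n + r^2 - 4*r)/(r^2 - r - 2)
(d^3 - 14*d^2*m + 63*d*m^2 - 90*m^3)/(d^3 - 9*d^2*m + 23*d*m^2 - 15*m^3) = (d - 6*m)/(d - m)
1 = 1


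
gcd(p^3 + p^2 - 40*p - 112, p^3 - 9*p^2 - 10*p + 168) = p^2 - 3*p - 28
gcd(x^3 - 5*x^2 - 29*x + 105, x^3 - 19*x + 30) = x^2 + 2*x - 15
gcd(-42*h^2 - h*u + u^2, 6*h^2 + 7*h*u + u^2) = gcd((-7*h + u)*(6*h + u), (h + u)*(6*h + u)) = 6*h + u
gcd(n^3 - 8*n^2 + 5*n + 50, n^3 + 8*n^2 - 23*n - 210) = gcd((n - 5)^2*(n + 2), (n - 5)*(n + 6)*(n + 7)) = n - 5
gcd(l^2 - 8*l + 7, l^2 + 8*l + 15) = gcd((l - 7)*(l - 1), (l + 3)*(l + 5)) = 1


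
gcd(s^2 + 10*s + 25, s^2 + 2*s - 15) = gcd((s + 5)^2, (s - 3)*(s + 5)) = s + 5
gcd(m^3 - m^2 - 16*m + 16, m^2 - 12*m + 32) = m - 4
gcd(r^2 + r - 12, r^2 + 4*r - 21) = r - 3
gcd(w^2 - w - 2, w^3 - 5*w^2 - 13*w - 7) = w + 1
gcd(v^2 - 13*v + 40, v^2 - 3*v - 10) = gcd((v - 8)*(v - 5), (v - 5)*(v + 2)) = v - 5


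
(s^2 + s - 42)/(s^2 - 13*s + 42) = (s + 7)/(s - 7)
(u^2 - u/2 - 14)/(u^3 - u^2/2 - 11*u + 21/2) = (u - 4)/(u^2 - 4*u + 3)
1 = 1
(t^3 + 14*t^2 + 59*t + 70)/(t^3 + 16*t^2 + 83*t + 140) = (t + 2)/(t + 4)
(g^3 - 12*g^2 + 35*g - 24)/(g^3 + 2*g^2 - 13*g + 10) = (g^2 - 11*g + 24)/(g^2 + 3*g - 10)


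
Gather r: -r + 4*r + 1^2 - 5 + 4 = 3*r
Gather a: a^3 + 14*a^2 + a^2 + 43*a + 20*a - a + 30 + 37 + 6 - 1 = a^3 + 15*a^2 + 62*a + 72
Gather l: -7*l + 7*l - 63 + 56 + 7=0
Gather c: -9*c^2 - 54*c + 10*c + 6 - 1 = -9*c^2 - 44*c + 5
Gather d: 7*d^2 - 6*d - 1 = 7*d^2 - 6*d - 1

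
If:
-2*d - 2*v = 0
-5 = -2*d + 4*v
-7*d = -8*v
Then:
No Solution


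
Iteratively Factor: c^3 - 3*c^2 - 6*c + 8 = (c - 1)*(c^2 - 2*c - 8) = (c - 1)*(c + 2)*(c - 4)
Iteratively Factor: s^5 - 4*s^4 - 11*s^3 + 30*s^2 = (s - 2)*(s^4 - 2*s^3 - 15*s^2) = s*(s - 2)*(s^3 - 2*s^2 - 15*s) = s*(s - 5)*(s - 2)*(s^2 + 3*s) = s*(s - 5)*(s - 2)*(s + 3)*(s)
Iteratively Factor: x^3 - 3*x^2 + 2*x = (x - 2)*(x^2 - x) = x*(x - 2)*(x - 1)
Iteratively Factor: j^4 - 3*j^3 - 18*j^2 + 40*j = (j - 2)*(j^3 - j^2 - 20*j) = j*(j - 2)*(j^2 - j - 20) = j*(j - 5)*(j - 2)*(j + 4)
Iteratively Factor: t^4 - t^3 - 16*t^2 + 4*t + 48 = (t - 4)*(t^3 + 3*t^2 - 4*t - 12) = (t - 4)*(t + 3)*(t^2 - 4) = (t - 4)*(t - 2)*(t + 3)*(t + 2)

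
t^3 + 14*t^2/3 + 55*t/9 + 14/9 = (t + 1/3)*(t + 2)*(t + 7/3)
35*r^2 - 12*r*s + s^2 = (-7*r + s)*(-5*r + s)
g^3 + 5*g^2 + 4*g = g*(g + 1)*(g + 4)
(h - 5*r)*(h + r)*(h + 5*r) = h^3 + h^2*r - 25*h*r^2 - 25*r^3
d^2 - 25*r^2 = (d - 5*r)*(d + 5*r)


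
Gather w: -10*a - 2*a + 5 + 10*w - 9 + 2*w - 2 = -12*a + 12*w - 6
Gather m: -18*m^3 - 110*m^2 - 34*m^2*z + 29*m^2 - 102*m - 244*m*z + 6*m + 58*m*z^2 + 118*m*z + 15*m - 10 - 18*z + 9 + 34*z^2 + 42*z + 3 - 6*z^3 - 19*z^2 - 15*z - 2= -18*m^3 + m^2*(-34*z - 81) + m*(58*z^2 - 126*z - 81) - 6*z^3 + 15*z^2 + 9*z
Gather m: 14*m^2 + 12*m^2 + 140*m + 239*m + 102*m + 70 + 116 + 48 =26*m^2 + 481*m + 234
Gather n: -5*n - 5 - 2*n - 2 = -7*n - 7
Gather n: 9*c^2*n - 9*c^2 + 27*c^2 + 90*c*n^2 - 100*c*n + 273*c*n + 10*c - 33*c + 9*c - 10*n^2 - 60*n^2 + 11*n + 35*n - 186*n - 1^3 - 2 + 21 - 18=18*c^2 - 14*c + n^2*(90*c - 70) + n*(9*c^2 + 173*c - 140)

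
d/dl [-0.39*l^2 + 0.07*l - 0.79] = 0.07 - 0.78*l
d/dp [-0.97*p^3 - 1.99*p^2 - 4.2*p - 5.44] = -2.91*p^2 - 3.98*p - 4.2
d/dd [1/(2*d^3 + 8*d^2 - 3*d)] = (-6*d^2 - 16*d + 3)/(d^2*(2*d^2 + 8*d - 3)^2)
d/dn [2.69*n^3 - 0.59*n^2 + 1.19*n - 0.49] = 8.07*n^2 - 1.18*n + 1.19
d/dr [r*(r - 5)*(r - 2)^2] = 4*r^3 - 27*r^2 + 48*r - 20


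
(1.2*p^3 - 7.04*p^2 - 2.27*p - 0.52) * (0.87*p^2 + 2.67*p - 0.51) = 1.044*p^5 - 2.9208*p^4 - 21.3837*p^3 - 2.9229*p^2 - 0.2307*p + 0.2652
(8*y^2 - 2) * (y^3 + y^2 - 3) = 8*y^5 + 8*y^4 - 2*y^3 - 26*y^2 + 6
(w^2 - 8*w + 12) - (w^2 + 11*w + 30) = -19*w - 18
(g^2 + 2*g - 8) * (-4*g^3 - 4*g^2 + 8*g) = -4*g^5 - 12*g^4 + 32*g^3 + 48*g^2 - 64*g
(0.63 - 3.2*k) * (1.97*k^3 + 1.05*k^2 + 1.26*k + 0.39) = -6.304*k^4 - 2.1189*k^3 - 3.3705*k^2 - 0.4542*k + 0.2457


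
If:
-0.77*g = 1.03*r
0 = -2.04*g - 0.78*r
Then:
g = 0.00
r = 0.00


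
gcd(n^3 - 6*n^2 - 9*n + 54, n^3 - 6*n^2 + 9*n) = n - 3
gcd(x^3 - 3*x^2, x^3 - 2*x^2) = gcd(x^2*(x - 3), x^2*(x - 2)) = x^2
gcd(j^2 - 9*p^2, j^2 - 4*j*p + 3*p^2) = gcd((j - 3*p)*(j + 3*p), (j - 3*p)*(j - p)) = -j + 3*p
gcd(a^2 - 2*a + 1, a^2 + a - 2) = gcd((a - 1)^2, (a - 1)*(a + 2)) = a - 1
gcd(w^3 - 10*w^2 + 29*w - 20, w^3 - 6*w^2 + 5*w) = w^2 - 6*w + 5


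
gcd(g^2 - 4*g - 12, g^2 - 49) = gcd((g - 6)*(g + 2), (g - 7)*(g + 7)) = 1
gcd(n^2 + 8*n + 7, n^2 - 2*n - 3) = n + 1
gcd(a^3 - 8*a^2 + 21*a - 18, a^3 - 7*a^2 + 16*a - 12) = a^2 - 5*a + 6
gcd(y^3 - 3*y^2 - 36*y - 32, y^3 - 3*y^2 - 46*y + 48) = y - 8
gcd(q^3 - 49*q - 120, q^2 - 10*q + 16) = q - 8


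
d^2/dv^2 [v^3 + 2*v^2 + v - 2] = 6*v + 4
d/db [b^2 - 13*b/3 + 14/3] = 2*b - 13/3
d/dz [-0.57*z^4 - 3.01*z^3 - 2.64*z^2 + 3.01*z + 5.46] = -2.28*z^3 - 9.03*z^2 - 5.28*z + 3.01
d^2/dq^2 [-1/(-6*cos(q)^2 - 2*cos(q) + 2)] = (-36*sin(q)^4 + 31*sin(q)^2 + 41*cos(q)/4 - 9*cos(3*q)/4 + 13)/(2*(-3*sin(q)^2 + cos(q) + 2)^3)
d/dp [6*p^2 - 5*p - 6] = 12*p - 5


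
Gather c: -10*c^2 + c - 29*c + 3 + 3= -10*c^2 - 28*c + 6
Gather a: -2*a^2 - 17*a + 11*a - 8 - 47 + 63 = -2*a^2 - 6*a + 8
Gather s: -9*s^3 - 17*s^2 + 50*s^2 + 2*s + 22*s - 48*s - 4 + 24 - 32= -9*s^3 + 33*s^2 - 24*s - 12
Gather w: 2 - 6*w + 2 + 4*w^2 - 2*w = 4*w^2 - 8*w + 4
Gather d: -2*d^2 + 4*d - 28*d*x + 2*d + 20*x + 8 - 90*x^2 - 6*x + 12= -2*d^2 + d*(6 - 28*x) - 90*x^2 + 14*x + 20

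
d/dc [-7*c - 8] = -7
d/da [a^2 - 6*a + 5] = 2*a - 6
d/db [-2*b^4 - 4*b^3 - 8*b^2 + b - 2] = -8*b^3 - 12*b^2 - 16*b + 1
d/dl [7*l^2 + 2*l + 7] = 14*l + 2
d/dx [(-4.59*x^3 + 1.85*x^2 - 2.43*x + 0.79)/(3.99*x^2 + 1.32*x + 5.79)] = (-18.3141*x^4 - 12.1176*x^3 - 67.5906*x^2 + 15.1188*x - 15.1125)/(15.9201*x^4 + 10.5336*x^3 + 47.9466*x^2 + 15.2856*x + 33.5241)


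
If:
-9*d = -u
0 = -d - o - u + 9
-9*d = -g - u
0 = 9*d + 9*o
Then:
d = 1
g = 0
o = -1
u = 9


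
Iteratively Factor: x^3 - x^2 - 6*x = (x)*(x^2 - x - 6) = x*(x - 3)*(x + 2)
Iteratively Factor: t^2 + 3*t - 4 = (t + 4)*(t - 1)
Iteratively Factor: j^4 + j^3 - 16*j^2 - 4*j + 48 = (j + 4)*(j^3 - 3*j^2 - 4*j + 12) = (j - 2)*(j + 4)*(j^2 - j - 6) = (j - 2)*(j + 2)*(j + 4)*(j - 3)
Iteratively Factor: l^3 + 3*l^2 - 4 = (l + 2)*(l^2 + l - 2) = (l - 1)*(l + 2)*(l + 2)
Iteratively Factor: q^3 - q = (q - 1)*(q^2 + q) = q*(q - 1)*(q + 1)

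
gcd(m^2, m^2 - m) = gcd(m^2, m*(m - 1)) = m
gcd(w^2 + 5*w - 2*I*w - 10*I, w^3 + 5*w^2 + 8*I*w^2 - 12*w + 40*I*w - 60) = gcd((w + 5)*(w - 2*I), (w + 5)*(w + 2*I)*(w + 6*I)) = w + 5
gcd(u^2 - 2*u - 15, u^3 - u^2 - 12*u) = u + 3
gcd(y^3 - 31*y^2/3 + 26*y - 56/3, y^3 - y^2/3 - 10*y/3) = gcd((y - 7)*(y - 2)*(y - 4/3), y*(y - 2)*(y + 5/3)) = y - 2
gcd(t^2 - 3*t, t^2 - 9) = t - 3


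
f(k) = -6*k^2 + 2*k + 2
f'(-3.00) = 38.00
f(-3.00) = -58.00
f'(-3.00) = 38.00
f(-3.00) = -58.00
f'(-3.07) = 38.84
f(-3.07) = -60.69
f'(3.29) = -37.48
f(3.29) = -56.36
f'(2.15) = -23.80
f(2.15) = -21.44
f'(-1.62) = 21.44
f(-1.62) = -16.99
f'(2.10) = -23.20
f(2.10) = -20.26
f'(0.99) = -9.88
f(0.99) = -1.90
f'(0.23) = -0.76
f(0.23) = 2.14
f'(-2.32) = 29.84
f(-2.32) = -34.93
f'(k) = 2 - 12*k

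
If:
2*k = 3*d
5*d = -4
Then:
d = -4/5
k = -6/5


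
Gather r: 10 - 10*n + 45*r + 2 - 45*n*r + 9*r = -10*n + r*(54 - 45*n) + 12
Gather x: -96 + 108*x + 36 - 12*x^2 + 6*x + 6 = -12*x^2 + 114*x - 54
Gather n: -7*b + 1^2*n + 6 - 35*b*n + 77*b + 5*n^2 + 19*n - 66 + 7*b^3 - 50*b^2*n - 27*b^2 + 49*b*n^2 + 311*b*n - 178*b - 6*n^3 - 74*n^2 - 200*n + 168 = 7*b^3 - 27*b^2 - 108*b - 6*n^3 + n^2*(49*b - 69) + n*(-50*b^2 + 276*b - 180) + 108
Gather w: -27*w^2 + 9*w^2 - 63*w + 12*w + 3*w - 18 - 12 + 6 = -18*w^2 - 48*w - 24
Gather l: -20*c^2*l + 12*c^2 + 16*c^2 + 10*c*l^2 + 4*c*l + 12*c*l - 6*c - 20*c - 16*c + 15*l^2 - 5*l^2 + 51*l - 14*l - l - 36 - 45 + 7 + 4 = 28*c^2 - 42*c + l^2*(10*c + 10) + l*(-20*c^2 + 16*c + 36) - 70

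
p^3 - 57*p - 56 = (p - 8)*(p + 1)*(p + 7)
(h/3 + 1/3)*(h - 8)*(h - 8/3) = h^3/3 - 29*h^2/9 + 32*h/9 + 64/9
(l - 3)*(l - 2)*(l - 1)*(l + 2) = l^4 - 4*l^3 - l^2 + 16*l - 12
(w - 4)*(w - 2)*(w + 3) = w^3 - 3*w^2 - 10*w + 24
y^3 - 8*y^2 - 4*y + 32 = (y - 8)*(y - 2)*(y + 2)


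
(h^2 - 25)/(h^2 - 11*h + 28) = (h^2 - 25)/(h^2 - 11*h + 28)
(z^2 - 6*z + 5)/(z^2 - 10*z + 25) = (z - 1)/(z - 5)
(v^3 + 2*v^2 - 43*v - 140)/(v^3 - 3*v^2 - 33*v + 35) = (v + 4)/(v - 1)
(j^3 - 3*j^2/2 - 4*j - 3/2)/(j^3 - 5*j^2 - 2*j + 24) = (2*j^2 + 3*j + 1)/(2*(j^2 - 2*j - 8))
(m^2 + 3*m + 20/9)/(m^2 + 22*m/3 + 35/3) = (9*m^2 + 27*m + 20)/(3*(3*m^2 + 22*m + 35))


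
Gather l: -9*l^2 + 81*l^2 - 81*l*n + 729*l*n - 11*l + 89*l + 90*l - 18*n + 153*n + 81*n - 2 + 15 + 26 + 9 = 72*l^2 + l*(648*n + 168) + 216*n + 48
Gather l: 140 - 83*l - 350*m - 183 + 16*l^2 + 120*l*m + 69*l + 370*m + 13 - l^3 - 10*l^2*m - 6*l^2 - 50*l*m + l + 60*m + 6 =-l^3 + l^2*(10 - 10*m) + l*(70*m - 13) + 80*m - 24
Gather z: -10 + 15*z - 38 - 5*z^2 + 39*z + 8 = -5*z^2 + 54*z - 40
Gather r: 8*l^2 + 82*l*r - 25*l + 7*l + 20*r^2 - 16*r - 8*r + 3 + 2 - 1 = 8*l^2 - 18*l + 20*r^2 + r*(82*l - 24) + 4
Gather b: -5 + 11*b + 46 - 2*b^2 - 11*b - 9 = 32 - 2*b^2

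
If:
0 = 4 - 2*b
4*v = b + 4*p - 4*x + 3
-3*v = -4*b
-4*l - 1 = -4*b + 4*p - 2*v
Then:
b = 2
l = 5/3 - x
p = x + 17/12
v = 8/3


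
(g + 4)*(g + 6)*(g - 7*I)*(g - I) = g^4 + 10*g^3 - 8*I*g^3 + 17*g^2 - 80*I*g^2 - 70*g - 192*I*g - 168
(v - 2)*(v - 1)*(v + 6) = v^3 + 3*v^2 - 16*v + 12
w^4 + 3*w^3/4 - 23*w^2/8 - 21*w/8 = w*(w - 7/4)*(w + 1)*(w + 3/2)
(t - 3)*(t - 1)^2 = t^3 - 5*t^2 + 7*t - 3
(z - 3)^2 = z^2 - 6*z + 9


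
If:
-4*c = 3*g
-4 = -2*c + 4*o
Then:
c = 2*o + 2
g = -8*o/3 - 8/3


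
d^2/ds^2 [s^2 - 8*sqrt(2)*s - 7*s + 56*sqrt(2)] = 2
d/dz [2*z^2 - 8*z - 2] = 4*z - 8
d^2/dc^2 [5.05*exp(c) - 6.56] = 5.05*exp(c)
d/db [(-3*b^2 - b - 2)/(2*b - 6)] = (-3*b^2 + 18*b + 5)/(2*(b^2 - 6*b + 9))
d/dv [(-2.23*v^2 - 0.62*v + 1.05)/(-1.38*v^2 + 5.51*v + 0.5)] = (-13.1429*v^2 + 0.667999999999999*v - 6.0955)/(1.9044*v^4 - 15.2076*v^3 + 28.9801*v^2 + 5.51*v + 0.25)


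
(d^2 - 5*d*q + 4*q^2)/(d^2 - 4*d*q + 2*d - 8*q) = (d - q)/(d + 2)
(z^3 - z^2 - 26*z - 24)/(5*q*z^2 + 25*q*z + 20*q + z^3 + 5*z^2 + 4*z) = (z - 6)/(5*q + z)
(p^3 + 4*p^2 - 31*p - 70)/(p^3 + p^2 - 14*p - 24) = (p^2 + 2*p - 35)/(p^2 - p - 12)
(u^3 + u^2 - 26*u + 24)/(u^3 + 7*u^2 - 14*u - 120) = (u - 1)/(u + 5)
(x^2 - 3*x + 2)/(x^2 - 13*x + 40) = (x^2 - 3*x + 2)/(x^2 - 13*x + 40)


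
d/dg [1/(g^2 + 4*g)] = 2*(-g - 2)/(g^2*(g + 4)^2)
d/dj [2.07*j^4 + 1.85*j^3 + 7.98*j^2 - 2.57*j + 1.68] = 8.28*j^3 + 5.55*j^2 + 15.96*j - 2.57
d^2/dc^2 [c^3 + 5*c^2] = 6*c + 10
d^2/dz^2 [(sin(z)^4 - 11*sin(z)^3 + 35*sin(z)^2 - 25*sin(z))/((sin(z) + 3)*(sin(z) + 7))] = (-4*sin(z)^8 - 99*sin(z)^7 - 820*sin(z)^6 + 467*sin(z)^5 + 18270*sin(z)^4 + 19331*sin(z)^3 - 79968*sin(z)^2 - 14931*sin(z) + 41370)/((sin(z) + 3)^3*(sin(z) + 7)^3)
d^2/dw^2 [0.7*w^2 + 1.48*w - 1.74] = 1.40000000000000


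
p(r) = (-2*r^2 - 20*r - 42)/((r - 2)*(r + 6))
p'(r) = (-4*r - 20)/((r - 2)*(r + 6)) - (-2*r^2 - 20*r - 42)/((r - 2)*(r + 6)^2) - (-2*r^2 - 20*r - 42)/((r - 2)^2*(r + 6))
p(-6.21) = 2.94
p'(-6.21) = 17.17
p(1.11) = 10.53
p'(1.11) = 14.22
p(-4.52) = -0.78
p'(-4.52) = 0.61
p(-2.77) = 0.13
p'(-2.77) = 0.57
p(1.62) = 27.51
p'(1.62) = 77.92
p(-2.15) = 0.52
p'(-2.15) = 0.70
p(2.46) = -26.55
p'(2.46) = 53.18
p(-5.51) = -2.03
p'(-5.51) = 3.32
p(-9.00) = -0.73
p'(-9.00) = 0.18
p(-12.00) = -1.07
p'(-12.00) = 0.08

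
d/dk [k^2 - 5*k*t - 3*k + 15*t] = 2*k - 5*t - 3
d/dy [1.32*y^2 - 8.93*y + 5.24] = 2.64*y - 8.93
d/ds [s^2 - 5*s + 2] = 2*s - 5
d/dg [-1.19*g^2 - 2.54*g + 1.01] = -2.38*g - 2.54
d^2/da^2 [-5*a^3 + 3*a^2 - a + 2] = 6 - 30*a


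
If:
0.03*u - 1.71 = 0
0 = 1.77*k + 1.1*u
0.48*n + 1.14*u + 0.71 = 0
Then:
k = -35.42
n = -136.85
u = 57.00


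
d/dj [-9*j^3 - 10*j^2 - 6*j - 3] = -27*j^2 - 20*j - 6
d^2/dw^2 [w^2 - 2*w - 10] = 2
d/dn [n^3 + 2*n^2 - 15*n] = 3*n^2 + 4*n - 15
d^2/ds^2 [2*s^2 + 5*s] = 4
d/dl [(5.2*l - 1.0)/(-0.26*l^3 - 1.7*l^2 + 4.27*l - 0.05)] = (2.704*l^3 + 8.06*l^2 - 3.4*l + 4.01)/(0.0676*l^6 + 0.884*l^5 + 0.6696*l^4 - 14.492*l^3 + 18.4029*l^2 - 0.427*l + 0.0025)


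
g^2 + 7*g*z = g*(g + 7*z)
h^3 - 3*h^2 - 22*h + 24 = (h - 6)*(h - 1)*(h + 4)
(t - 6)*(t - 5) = t^2 - 11*t + 30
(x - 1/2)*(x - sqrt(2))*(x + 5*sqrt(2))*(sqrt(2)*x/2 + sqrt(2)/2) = sqrt(2)*x^4/2 + sqrt(2)*x^3/4 + 4*x^3 - 21*sqrt(2)*x^2/4 + 2*x^2 - 5*sqrt(2)*x/2 - 2*x + 5*sqrt(2)/2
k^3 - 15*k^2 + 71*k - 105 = (k - 7)*(k - 5)*(k - 3)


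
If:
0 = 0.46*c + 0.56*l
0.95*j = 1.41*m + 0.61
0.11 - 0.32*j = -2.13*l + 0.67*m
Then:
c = -0.654389187911604*m - 0.0545675272074859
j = 1.48421052631579*m + 0.642105263157895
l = 0.537533975784532*m + 0.0448233259204349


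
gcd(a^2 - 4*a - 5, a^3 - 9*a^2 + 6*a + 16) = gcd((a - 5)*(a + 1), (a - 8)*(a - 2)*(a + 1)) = a + 1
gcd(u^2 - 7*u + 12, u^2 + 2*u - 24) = u - 4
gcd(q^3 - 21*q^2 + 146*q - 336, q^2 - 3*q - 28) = q - 7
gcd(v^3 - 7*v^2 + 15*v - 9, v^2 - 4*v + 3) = v^2 - 4*v + 3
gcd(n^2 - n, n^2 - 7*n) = n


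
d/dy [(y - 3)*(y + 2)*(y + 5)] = 3*y^2 + 8*y - 11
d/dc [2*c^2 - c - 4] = 4*c - 1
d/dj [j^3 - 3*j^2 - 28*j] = 3*j^2 - 6*j - 28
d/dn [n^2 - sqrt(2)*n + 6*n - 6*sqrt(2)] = 2*n - sqrt(2) + 6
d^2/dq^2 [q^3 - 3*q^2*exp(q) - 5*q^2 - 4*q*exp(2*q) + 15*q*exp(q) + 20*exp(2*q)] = -3*q^2*exp(q) - 16*q*exp(2*q) + 3*q*exp(q) + 6*q + 64*exp(2*q) + 24*exp(q) - 10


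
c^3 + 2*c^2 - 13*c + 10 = (c - 2)*(c - 1)*(c + 5)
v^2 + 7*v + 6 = (v + 1)*(v + 6)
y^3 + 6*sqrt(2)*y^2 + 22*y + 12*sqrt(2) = (y + sqrt(2))*(y + 2*sqrt(2))*(y + 3*sqrt(2))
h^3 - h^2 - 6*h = h*(h - 3)*(h + 2)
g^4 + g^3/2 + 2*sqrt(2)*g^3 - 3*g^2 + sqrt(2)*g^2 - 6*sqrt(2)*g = g*(g - 3/2)*(g + 2)*(g + 2*sqrt(2))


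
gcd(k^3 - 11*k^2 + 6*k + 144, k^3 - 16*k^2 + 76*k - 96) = k^2 - 14*k + 48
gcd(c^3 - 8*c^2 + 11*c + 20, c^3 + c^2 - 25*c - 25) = c^2 - 4*c - 5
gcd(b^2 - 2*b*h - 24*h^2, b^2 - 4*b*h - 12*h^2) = b - 6*h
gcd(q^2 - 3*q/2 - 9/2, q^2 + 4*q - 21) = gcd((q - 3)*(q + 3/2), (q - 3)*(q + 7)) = q - 3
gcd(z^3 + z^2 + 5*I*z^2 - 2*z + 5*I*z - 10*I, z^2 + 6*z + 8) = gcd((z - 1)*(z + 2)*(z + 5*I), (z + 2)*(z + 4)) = z + 2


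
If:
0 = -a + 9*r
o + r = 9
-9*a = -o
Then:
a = 81/82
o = 729/82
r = 9/82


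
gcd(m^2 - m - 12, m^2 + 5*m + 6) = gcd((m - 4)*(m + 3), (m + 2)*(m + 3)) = m + 3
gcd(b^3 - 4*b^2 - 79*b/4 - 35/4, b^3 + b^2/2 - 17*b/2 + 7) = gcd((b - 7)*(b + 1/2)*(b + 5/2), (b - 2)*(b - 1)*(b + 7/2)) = 1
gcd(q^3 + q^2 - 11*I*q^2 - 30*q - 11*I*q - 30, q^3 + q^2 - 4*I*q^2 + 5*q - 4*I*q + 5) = q^2 + q*(1 - 5*I) - 5*I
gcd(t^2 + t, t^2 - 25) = 1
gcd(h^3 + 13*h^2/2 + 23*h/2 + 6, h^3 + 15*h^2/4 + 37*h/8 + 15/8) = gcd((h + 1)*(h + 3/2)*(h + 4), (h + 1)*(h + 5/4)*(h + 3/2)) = h^2 + 5*h/2 + 3/2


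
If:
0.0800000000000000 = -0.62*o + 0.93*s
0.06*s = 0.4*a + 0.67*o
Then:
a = 0.216129032258065 - 2.3625*s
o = 1.5*s - 0.129032258064516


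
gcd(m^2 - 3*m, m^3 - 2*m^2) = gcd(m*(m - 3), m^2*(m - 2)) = m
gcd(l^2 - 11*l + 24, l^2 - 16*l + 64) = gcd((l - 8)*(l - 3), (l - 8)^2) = l - 8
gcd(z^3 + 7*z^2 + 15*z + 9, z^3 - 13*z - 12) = z^2 + 4*z + 3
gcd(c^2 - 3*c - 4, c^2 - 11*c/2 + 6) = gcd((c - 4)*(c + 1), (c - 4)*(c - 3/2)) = c - 4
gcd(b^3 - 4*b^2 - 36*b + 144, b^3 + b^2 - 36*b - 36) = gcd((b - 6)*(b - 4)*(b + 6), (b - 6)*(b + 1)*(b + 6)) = b^2 - 36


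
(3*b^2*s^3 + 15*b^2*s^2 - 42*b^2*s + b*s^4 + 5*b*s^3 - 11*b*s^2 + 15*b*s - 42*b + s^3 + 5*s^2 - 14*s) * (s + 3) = 3*b^2*s^4 + 24*b^2*s^3 + 3*b^2*s^2 - 126*b^2*s + b*s^5 + 8*b*s^4 + 4*b*s^3 - 18*b*s^2 + 3*b*s - 126*b + s^4 + 8*s^3 + s^2 - 42*s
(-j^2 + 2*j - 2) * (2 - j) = j^3 - 4*j^2 + 6*j - 4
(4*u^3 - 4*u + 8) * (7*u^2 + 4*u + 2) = 28*u^5 + 16*u^4 - 20*u^3 + 40*u^2 + 24*u + 16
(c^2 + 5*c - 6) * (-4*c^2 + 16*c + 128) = -4*c^4 - 4*c^3 + 232*c^2 + 544*c - 768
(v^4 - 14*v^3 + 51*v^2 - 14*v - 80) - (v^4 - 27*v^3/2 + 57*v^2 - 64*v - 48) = -v^3/2 - 6*v^2 + 50*v - 32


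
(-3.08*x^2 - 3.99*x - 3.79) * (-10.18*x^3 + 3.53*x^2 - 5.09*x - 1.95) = 31.3544*x^5 + 29.7458*x^4 + 40.1747*x^3 + 12.9364*x^2 + 27.0716*x + 7.3905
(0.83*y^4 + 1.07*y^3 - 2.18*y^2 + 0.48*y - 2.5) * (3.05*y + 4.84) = 2.5315*y^5 + 7.2807*y^4 - 1.4702*y^3 - 9.0872*y^2 - 5.3018*y - 12.1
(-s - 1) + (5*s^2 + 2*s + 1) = 5*s^2 + s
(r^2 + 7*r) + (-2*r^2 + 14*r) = -r^2 + 21*r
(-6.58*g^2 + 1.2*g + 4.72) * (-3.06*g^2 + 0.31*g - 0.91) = 20.1348*g^4 - 5.7118*g^3 - 8.0834*g^2 + 0.3712*g - 4.2952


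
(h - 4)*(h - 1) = h^2 - 5*h + 4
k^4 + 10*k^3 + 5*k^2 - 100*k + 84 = (k - 2)*(k - 1)*(k + 6)*(k + 7)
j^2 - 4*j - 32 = (j - 8)*(j + 4)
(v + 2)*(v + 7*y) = v^2 + 7*v*y + 2*v + 14*y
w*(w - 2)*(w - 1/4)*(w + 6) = w^4 + 15*w^3/4 - 13*w^2 + 3*w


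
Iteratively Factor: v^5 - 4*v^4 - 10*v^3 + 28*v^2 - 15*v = (v - 1)*(v^4 - 3*v^3 - 13*v^2 + 15*v) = (v - 5)*(v - 1)*(v^3 + 2*v^2 - 3*v) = v*(v - 5)*(v - 1)*(v^2 + 2*v - 3) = v*(v - 5)*(v - 1)*(v + 3)*(v - 1)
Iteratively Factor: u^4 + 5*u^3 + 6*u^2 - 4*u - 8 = (u + 2)*(u^3 + 3*u^2 - 4) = (u + 2)^2*(u^2 + u - 2) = (u - 1)*(u + 2)^2*(u + 2)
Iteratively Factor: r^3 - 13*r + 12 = (r - 1)*(r^2 + r - 12) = (r - 1)*(r + 4)*(r - 3)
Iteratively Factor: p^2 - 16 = (p - 4)*(p + 4)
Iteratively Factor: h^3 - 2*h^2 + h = (h - 1)*(h^2 - h) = (h - 1)^2*(h)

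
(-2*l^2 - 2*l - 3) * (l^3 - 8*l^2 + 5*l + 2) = -2*l^5 + 14*l^4 + 3*l^3 + 10*l^2 - 19*l - 6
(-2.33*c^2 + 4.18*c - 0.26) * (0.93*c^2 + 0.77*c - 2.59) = -2.1669*c^4 + 2.0933*c^3 + 9.0115*c^2 - 11.0264*c + 0.6734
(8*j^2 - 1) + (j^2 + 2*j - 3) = 9*j^2 + 2*j - 4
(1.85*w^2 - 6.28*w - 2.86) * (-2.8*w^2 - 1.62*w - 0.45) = -5.18*w^4 + 14.587*w^3 + 17.3491*w^2 + 7.4592*w + 1.287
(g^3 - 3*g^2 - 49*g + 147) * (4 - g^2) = -g^5 + 3*g^4 + 53*g^3 - 159*g^2 - 196*g + 588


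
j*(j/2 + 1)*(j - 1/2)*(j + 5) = j^4/2 + 13*j^3/4 + 13*j^2/4 - 5*j/2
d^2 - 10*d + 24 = (d - 6)*(d - 4)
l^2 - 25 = (l - 5)*(l + 5)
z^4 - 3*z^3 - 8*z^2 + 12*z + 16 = (z - 4)*(z - 2)*(z + 1)*(z + 2)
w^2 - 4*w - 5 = (w - 5)*(w + 1)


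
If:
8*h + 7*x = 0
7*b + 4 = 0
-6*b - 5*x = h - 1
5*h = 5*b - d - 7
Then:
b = -4/7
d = -1192/231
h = -31/33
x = 248/231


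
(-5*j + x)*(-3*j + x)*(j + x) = 15*j^3 + 7*j^2*x - 7*j*x^2 + x^3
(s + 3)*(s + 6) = s^2 + 9*s + 18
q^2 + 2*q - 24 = (q - 4)*(q + 6)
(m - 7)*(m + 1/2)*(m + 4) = m^3 - 5*m^2/2 - 59*m/2 - 14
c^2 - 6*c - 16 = (c - 8)*(c + 2)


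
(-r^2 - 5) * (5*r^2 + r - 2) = -5*r^4 - r^3 - 23*r^2 - 5*r + 10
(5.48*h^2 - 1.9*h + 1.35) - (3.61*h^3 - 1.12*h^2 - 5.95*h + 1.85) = -3.61*h^3 + 6.6*h^2 + 4.05*h - 0.5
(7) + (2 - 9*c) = 9 - 9*c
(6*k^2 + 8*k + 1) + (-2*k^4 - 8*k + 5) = -2*k^4 + 6*k^2 + 6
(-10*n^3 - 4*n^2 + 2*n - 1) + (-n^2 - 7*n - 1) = -10*n^3 - 5*n^2 - 5*n - 2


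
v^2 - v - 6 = (v - 3)*(v + 2)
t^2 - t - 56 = (t - 8)*(t + 7)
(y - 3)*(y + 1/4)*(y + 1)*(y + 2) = y^4 + y^3/4 - 7*y^2 - 31*y/4 - 3/2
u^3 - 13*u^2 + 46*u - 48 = (u - 8)*(u - 3)*(u - 2)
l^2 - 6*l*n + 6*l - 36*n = (l + 6)*(l - 6*n)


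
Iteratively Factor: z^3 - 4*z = (z)*(z^2 - 4) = z*(z + 2)*(z - 2)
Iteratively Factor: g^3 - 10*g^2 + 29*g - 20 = (g - 1)*(g^2 - 9*g + 20) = (g - 4)*(g - 1)*(g - 5)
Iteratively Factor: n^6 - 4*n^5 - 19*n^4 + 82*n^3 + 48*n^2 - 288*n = (n - 3)*(n^5 - n^4 - 22*n^3 + 16*n^2 + 96*n) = (n - 3)^2*(n^4 + 2*n^3 - 16*n^2 - 32*n) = (n - 3)^2*(n + 4)*(n^3 - 2*n^2 - 8*n) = (n - 3)^2*(n + 2)*(n + 4)*(n^2 - 4*n) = (n - 4)*(n - 3)^2*(n + 2)*(n + 4)*(n)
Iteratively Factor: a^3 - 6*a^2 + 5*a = (a)*(a^2 - 6*a + 5) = a*(a - 5)*(a - 1)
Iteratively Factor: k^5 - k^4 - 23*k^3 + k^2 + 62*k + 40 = (k + 1)*(k^4 - 2*k^3 - 21*k^2 + 22*k + 40) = (k + 1)^2*(k^3 - 3*k^2 - 18*k + 40) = (k + 1)^2*(k + 4)*(k^2 - 7*k + 10) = (k - 5)*(k + 1)^2*(k + 4)*(k - 2)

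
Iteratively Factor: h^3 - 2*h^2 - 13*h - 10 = (h - 5)*(h^2 + 3*h + 2) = (h - 5)*(h + 2)*(h + 1)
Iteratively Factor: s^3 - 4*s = (s)*(s^2 - 4) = s*(s + 2)*(s - 2)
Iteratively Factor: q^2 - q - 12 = (q + 3)*(q - 4)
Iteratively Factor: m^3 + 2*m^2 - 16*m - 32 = (m - 4)*(m^2 + 6*m + 8) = (m - 4)*(m + 2)*(m + 4)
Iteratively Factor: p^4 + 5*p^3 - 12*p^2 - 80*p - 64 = (p - 4)*(p^3 + 9*p^2 + 24*p + 16) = (p - 4)*(p + 1)*(p^2 + 8*p + 16) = (p - 4)*(p + 1)*(p + 4)*(p + 4)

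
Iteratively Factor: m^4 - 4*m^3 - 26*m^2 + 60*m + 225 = (m + 3)*(m^3 - 7*m^2 - 5*m + 75) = (m - 5)*(m + 3)*(m^2 - 2*m - 15) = (m - 5)^2*(m + 3)*(m + 3)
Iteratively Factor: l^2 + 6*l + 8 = (l + 4)*(l + 2)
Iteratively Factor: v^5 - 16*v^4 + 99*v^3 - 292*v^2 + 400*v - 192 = (v - 4)*(v^4 - 12*v^3 + 51*v^2 - 88*v + 48) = (v - 4)^2*(v^3 - 8*v^2 + 19*v - 12) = (v - 4)^3*(v^2 - 4*v + 3) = (v - 4)^3*(v - 3)*(v - 1)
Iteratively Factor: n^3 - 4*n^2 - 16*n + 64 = (n + 4)*(n^2 - 8*n + 16) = (n - 4)*(n + 4)*(n - 4)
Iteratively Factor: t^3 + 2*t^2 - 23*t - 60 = (t + 4)*(t^2 - 2*t - 15) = (t - 5)*(t + 4)*(t + 3)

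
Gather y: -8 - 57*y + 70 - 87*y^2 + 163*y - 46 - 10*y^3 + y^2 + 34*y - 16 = -10*y^3 - 86*y^2 + 140*y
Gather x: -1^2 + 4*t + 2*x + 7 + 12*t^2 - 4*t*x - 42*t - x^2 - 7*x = 12*t^2 - 38*t - x^2 + x*(-4*t - 5) + 6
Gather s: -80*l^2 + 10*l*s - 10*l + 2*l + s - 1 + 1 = -80*l^2 - 8*l + s*(10*l + 1)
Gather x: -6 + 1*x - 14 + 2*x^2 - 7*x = 2*x^2 - 6*x - 20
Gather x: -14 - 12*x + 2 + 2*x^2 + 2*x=2*x^2 - 10*x - 12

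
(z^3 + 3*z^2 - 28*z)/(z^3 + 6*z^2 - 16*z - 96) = z*(z + 7)/(z^2 + 10*z + 24)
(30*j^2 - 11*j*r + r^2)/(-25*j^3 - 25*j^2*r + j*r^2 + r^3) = (-6*j + r)/(5*j^2 + 6*j*r + r^2)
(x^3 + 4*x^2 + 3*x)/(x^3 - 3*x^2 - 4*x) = (x + 3)/(x - 4)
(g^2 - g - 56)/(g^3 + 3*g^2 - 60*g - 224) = 1/(g + 4)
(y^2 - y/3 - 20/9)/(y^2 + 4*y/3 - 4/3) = (9*y^2 - 3*y - 20)/(3*(3*y^2 + 4*y - 4))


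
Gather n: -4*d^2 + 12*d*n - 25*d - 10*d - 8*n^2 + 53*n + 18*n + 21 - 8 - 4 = -4*d^2 - 35*d - 8*n^2 + n*(12*d + 71) + 9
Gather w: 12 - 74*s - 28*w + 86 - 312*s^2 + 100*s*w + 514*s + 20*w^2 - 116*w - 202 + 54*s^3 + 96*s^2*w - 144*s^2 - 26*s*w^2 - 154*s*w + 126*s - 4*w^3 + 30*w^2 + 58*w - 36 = 54*s^3 - 456*s^2 + 566*s - 4*w^3 + w^2*(50 - 26*s) + w*(96*s^2 - 54*s - 86) - 140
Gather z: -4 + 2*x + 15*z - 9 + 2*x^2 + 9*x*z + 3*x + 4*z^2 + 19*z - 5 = 2*x^2 + 5*x + 4*z^2 + z*(9*x + 34) - 18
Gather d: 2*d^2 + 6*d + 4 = 2*d^2 + 6*d + 4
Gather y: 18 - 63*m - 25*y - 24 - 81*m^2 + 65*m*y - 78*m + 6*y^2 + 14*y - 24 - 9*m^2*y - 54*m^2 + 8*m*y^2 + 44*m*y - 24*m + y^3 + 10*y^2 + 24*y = -135*m^2 - 165*m + y^3 + y^2*(8*m + 16) + y*(-9*m^2 + 109*m + 13) - 30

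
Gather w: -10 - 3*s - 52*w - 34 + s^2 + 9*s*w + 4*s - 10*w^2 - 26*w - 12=s^2 + s - 10*w^2 + w*(9*s - 78) - 56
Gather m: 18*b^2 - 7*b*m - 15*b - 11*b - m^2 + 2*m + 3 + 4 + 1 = 18*b^2 - 26*b - m^2 + m*(2 - 7*b) + 8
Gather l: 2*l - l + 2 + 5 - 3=l + 4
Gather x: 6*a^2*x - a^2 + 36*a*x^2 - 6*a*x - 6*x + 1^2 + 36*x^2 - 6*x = -a^2 + x^2*(36*a + 36) + x*(6*a^2 - 6*a - 12) + 1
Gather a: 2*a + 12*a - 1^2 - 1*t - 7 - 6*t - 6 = 14*a - 7*t - 14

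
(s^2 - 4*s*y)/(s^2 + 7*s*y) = (s - 4*y)/(s + 7*y)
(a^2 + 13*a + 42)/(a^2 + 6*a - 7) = (a + 6)/(a - 1)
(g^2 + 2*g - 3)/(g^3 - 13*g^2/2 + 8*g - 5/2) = 2*(g + 3)/(2*g^2 - 11*g + 5)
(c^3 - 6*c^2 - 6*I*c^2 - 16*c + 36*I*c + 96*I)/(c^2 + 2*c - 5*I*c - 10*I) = (c^2 + c*(-8 - 6*I) + 48*I)/(c - 5*I)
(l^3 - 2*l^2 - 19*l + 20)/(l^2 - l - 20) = l - 1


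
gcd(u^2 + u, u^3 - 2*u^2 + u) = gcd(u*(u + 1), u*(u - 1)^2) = u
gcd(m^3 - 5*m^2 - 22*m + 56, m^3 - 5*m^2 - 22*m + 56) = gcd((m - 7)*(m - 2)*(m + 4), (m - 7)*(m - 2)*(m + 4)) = m^3 - 5*m^2 - 22*m + 56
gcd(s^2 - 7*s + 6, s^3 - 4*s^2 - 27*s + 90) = s - 6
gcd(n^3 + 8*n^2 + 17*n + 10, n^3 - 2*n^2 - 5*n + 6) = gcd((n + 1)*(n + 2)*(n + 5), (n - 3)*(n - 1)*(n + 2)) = n + 2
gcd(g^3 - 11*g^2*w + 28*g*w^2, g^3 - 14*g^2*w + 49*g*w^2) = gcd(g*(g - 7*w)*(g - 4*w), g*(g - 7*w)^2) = -g^2 + 7*g*w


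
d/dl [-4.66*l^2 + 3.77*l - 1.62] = 3.77 - 9.32*l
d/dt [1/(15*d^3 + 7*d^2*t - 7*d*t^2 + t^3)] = (-7*d^2 + 14*d*t - 3*t^2)/(15*d^3 + 7*d^2*t - 7*d*t^2 + t^3)^2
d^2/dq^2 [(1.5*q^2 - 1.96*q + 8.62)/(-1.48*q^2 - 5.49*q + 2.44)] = (32.961968*q^3 - 145.788288*q^2 - 377.767632*q - 547.22246)/(3.241792*q^6 + 36.075888*q^5 + 117.788316*q^4 + 46.516221*q^3 - 194.191548*q^2 + 98.055792*q - 14.526784)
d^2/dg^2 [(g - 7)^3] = 6*g - 42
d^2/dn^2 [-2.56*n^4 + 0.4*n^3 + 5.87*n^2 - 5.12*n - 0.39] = -30.72*n^2 + 2.4*n + 11.74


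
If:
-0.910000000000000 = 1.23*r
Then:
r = -0.74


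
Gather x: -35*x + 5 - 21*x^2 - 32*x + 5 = -21*x^2 - 67*x + 10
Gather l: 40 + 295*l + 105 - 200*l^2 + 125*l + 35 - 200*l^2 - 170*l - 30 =-400*l^2 + 250*l + 150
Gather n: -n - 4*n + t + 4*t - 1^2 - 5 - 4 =-5*n + 5*t - 10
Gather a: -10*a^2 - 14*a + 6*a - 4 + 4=-10*a^2 - 8*a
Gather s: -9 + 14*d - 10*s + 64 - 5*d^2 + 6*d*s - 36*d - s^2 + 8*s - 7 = -5*d^2 - 22*d - s^2 + s*(6*d - 2) + 48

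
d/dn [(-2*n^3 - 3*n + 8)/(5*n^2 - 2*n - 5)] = (-10*n^4 + 8*n^3 + 45*n^2 - 80*n + 31)/(25*n^4 - 20*n^3 - 46*n^2 + 20*n + 25)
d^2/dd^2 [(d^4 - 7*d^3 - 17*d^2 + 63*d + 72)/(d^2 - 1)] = 2*(d^3 - 3*d^2 + 3*d + 55)/(d^3 - 3*d^2 + 3*d - 1)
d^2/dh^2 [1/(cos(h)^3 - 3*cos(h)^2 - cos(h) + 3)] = ((3 - cos(h))*(-cos(h) - 24*cos(2*h) + 9*cos(3*h))/4 + 2*(-3*cos(h)^2 + 6*cos(h) + 1)^2)/((3 - cos(h))^3*sin(h)^4)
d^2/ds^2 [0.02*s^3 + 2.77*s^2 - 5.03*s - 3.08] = 0.12*s + 5.54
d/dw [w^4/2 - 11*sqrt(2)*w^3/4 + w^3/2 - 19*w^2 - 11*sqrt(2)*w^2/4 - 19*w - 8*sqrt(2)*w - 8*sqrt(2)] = 2*w^3 - 33*sqrt(2)*w^2/4 + 3*w^2/2 - 38*w - 11*sqrt(2)*w/2 - 19 - 8*sqrt(2)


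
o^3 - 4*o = o*(o - 2)*(o + 2)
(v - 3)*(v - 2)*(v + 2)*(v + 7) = v^4 + 4*v^3 - 25*v^2 - 16*v + 84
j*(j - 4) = j^2 - 4*j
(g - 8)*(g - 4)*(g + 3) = g^3 - 9*g^2 - 4*g + 96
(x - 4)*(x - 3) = x^2 - 7*x + 12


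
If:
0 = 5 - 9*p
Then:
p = 5/9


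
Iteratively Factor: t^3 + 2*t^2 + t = (t)*(t^2 + 2*t + 1) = t*(t + 1)*(t + 1)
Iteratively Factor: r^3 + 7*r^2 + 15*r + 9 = (r + 3)*(r^2 + 4*r + 3) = (r + 3)^2*(r + 1)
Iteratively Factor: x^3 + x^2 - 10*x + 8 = (x - 2)*(x^2 + 3*x - 4) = (x - 2)*(x - 1)*(x + 4)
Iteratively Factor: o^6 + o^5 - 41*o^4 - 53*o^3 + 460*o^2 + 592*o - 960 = (o - 5)*(o^5 + 6*o^4 - 11*o^3 - 108*o^2 - 80*o + 192) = (o - 5)*(o - 4)*(o^4 + 10*o^3 + 29*o^2 + 8*o - 48) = (o - 5)*(o - 4)*(o + 3)*(o^3 + 7*o^2 + 8*o - 16) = (o - 5)*(o - 4)*(o - 1)*(o + 3)*(o^2 + 8*o + 16) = (o - 5)*(o - 4)*(o - 1)*(o + 3)*(o + 4)*(o + 4)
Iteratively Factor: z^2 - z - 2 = (z + 1)*(z - 2)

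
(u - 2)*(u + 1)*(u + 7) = u^3 + 6*u^2 - 9*u - 14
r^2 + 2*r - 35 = (r - 5)*(r + 7)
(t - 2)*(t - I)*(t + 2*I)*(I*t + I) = I*t^4 - t^3 - I*t^3 + t^2 + 2*t - 2*I*t - 4*I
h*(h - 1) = h^2 - h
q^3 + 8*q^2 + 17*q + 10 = (q + 1)*(q + 2)*(q + 5)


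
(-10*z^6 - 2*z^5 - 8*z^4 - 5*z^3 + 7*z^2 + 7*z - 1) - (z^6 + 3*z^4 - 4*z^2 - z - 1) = -11*z^6 - 2*z^5 - 11*z^4 - 5*z^3 + 11*z^2 + 8*z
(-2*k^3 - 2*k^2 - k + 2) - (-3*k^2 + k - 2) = -2*k^3 + k^2 - 2*k + 4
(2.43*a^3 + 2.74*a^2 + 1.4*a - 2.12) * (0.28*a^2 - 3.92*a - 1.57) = 0.6804*a^5 - 8.7584*a^4 - 14.1639*a^3 - 10.3834*a^2 + 6.1124*a + 3.3284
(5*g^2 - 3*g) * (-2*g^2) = -10*g^4 + 6*g^3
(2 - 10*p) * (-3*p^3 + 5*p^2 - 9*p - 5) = 30*p^4 - 56*p^3 + 100*p^2 + 32*p - 10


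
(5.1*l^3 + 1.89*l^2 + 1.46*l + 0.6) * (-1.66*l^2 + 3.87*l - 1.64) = -8.466*l^5 + 16.5996*l^4 - 3.4733*l^3 + 1.5546*l^2 - 0.0723999999999996*l - 0.984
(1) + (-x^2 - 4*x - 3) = -x^2 - 4*x - 2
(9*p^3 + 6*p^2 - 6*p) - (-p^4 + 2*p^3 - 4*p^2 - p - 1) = p^4 + 7*p^3 + 10*p^2 - 5*p + 1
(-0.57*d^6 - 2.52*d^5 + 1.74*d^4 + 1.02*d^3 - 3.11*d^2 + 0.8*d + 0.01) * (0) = 0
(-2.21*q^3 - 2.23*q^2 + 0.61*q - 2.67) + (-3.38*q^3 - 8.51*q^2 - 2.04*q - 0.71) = -5.59*q^3 - 10.74*q^2 - 1.43*q - 3.38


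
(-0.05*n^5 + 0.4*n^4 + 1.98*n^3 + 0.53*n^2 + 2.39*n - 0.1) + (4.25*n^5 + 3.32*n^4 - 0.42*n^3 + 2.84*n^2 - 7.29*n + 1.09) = 4.2*n^5 + 3.72*n^4 + 1.56*n^3 + 3.37*n^2 - 4.9*n + 0.99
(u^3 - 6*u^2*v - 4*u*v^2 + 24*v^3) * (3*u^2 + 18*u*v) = 3*u^5 - 120*u^3*v^2 + 432*u*v^4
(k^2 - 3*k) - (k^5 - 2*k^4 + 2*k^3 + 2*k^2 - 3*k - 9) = -k^5 + 2*k^4 - 2*k^3 - k^2 + 9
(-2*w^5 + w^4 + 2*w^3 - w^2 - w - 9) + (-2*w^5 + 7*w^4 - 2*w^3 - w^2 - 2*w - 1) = -4*w^5 + 8*w^4 - 2*w^2 - 3*w - 10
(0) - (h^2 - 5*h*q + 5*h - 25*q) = -h^2 + 5*h*q - 5*h + 25*q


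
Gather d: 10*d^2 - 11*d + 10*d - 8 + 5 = 10*d^2 - d - 3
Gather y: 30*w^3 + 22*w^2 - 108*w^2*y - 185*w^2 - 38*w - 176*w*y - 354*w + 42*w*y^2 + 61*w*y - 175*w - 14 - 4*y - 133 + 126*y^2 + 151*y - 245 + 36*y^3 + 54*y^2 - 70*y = 30*w^3 - 163*w^2 - 567*w + 36*y^3 + y^2*(42*w + 180) + y*(-108*w^2 - 115*w + 77) - 392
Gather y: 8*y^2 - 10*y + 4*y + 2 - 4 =8*y^2 - 6*y - 2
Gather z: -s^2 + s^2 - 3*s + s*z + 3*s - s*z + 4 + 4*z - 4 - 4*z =0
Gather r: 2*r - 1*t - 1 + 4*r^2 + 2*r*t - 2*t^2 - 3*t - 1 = 4*r^2 + r*(2*t + 2) - 2*t^2 - 4*t - 2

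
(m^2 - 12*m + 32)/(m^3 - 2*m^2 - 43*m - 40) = (m - 4)/(m^2 + 6*m + 5)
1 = 1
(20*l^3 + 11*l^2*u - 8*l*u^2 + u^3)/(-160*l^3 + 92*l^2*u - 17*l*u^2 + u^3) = (l + u)/(-8*l + u)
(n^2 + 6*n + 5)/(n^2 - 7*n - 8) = (n + 5)/(n - 8)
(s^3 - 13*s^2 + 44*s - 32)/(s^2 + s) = (s^3 - 13*s^2 + 44*s - 32)/(s*(s + 1))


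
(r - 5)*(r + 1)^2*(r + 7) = r^4 + 4*r^3 - 30*r^2 - 68*r - 35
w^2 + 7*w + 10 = (w + 2)*(w + 5)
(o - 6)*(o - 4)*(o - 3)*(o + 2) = o^4 - 11*o^3 + 28*o^2 + 36*o - 144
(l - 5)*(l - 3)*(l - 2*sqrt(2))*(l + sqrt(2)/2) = l^4 - 8*l^3 - 3*sqrt(2)*l^3/2 + 13*l^2 + 12*sqrt(2)*l^2 - 45*sqrt(2)*l/2 + 16*l - 30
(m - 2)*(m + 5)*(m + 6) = m^3 + 9*m^2 + 8*m - 60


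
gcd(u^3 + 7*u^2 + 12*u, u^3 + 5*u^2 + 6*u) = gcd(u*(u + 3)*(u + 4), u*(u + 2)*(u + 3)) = u^2 + 3*u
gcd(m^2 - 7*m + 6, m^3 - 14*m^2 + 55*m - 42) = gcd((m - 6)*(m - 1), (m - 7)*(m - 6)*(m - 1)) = m^2 - 7*m + 6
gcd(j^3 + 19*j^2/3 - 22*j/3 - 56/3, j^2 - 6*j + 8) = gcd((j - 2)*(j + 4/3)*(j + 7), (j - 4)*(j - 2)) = j - 2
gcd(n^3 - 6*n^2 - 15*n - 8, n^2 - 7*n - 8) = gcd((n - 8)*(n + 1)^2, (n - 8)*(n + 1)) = n^2 - 7*n - 8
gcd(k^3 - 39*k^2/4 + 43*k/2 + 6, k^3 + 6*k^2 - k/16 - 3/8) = k + 1/4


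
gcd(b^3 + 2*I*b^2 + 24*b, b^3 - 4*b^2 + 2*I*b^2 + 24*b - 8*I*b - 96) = b^2 + 2*I*b + 24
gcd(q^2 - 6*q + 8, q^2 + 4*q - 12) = q - 2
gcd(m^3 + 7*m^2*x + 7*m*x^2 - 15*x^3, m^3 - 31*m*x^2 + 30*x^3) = -m + x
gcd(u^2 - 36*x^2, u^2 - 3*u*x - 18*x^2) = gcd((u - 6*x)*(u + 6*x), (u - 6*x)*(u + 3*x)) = -u + 6*x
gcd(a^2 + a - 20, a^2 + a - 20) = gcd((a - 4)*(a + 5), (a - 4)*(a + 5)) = a^2 + a - 20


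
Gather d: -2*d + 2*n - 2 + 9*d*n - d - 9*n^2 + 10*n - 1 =d*(9*n - 3) - 9*n^2 + 12*n - 3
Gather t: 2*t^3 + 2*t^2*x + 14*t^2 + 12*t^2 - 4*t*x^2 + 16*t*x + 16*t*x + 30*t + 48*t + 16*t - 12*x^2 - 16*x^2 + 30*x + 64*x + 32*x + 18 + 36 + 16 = 2*t^3 + t^2*(2*x + 26) + t*(-4*x^2 + 32*x + 94) - 28*x^2 + 126*x + 70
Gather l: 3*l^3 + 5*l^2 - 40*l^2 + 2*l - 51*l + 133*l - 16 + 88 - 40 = 3*l^3 - 35*l^2 + 84*l + 32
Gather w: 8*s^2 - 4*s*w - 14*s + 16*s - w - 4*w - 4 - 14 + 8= 8*s^2 + 2*s + w*(-4*s - 5) - 10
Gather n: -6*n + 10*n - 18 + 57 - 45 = 4*n - 6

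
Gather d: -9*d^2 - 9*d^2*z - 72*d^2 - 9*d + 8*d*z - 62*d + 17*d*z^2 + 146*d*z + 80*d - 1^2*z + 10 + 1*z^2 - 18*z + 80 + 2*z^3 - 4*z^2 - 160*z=d^2*(-9*z - 81) + d*(17*z^2 + 154*z + 9) + 2*z^3 - 3*z^2 - 179*z + 90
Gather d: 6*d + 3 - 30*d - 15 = -24*d - 12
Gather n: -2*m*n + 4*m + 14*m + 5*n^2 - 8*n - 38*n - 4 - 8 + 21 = 18*m + 5*n^2 + n*(-2*m - 46) + 9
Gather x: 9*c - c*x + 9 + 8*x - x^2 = 9*c - x^2 + x*(8 - c) + 9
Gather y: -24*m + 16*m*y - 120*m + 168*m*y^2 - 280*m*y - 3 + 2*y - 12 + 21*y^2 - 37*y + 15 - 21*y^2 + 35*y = 168*m*y^2 - 264*m*y - 144*m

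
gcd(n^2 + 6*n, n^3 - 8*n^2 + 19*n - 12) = 1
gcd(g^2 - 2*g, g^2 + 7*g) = g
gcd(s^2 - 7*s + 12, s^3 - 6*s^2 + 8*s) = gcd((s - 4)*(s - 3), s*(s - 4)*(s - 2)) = s - 4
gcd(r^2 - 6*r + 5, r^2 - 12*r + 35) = r - 5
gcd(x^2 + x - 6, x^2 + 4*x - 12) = x - 2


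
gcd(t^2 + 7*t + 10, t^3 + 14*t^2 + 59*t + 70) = t^2 + 7*t + 10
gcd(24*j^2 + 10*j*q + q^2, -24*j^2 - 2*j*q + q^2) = 4*j + q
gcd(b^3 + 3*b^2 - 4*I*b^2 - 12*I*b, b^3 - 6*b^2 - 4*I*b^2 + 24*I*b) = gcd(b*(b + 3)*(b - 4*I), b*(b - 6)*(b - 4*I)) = b^2 - 4*I*b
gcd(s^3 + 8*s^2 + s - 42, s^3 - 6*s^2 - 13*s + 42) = s^2 + s - 6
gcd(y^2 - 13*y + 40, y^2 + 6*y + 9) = 1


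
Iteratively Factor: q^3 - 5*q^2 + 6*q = (q - 2)*(q^2 - 3*q) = q*(q - 2)*(q - 3)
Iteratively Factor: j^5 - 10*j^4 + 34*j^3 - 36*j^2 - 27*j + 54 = (j - 3)*(j^4 - 7*j^3 + 13*j^2 + 3*j - 18) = (j - 3)*(j - 2)*(j^3 - 5*j^2 + 3*j + 9) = (j - 3)*(j - 2)*(j + 1)*(j^2 - 6*j + 9) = (j - 3)^2*(j - 2)*(j + 1)*(j - 3)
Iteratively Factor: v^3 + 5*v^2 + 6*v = (v + 2)*(v^2 + 3*v) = v*(v + 2)*(v + 3)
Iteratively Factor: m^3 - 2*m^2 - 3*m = (m + 1)*(m^2 - 3*m) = (m - 3)*(m + 1)*(m)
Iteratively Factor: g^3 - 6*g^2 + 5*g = (g)*(g^2 - 6*g + 5) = g*(g - 1)*(g - 5)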